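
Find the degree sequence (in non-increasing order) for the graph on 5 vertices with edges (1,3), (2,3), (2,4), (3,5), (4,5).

Step 1: Count edges incident to each vertex:
  deg(1) = 1 (neighbors: 3)
  deg(2) = 2 (neighbors: 3, 4)
  deg(3) = 3 (neighbors: 1, 2, 5)
  deg(4) = 2 (neighbors: 2, 5)
  deg(5) = 2 (neighbors: 3, 4)

Step 2: Sort degrees in non-increasing order:
  Degrees: [1, 2, 3, 2, 2] -> sorted: [3, 2, 2, 2, 1]

Degree sequence: [3, 2, 2, 2, 1]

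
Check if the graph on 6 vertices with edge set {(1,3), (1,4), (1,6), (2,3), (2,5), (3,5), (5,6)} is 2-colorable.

Step 1: Attempt 2-coloring using BFS:
  Start at vertex 1, assign color 0
  Color vertex 3 with color 1 (neighbor of 1)
  Color vertex 4 with color 1 (neighbor of 1)
  Color vertex 6 with color 1 (neighbor of 1)
  Color vertex 2 with color 0 (neighbor of 3)
  Color vertex 5 with color 0 (neighbor of 3)

Step 2: Conflict found! Vertices 2 and 5 are adjacent but have the same color.
This means the graph contains an odd cycle.

The graph is NOT bipartite.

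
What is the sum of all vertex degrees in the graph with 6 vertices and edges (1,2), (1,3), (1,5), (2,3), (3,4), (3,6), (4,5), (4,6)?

Step 1: Count edges incident to each vertex:
  deg(1) = 3 (neighbors: 2, 3, 5)
  deg(2) = 2 (neighbors: 1, 3)
  deg(3) = 4 (neighbors: 1, 2, 4, 6)
  deg(4) = 3 (neighbors: 3, 5, 6)
  deg(5) = 2 (neighbors: 1, 4)
  deg(6) = 2 (neighbors: 3, 4)

Step 2: Sum all degrees:
  3 + 2 + 4 + 3 + 2 + 2 = 16

Verification: sum of degrees = 2 * |E| = 2 * 8 = 16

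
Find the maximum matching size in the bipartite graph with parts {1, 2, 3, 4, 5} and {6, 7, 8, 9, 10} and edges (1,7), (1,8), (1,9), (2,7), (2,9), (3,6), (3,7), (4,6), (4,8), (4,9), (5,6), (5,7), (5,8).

Step 1: List the neighbors of each left vertex:
  1: 7, 8, 9
  2: 7, 9
  3: 6, 7
  4: 6, 8, 9
  5: 6, 7, 8

Step 2: Greedily match left vertices, then look for augmenting paths:
  Match 1 -- 7
  Match 2 -- 9
  Match 3 -- 6
  Match 4 -- 8
  No augmenting path remains.

Step 3: Verify this is maximum:
  Matching has size 4. The vertex set {6, 7, 8, 9} covers every edge and has size 4; any matching has at most one edge per cover vertex, so 4 is maximum (König's theorem).

Maximum matching: {(1,7), (2,9), (3,6), (4,8)}
Size: 4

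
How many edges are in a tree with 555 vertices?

A tree on n vertices always has exactly n - 1 edges.
For n = 555: edges = 555 - 1 = 554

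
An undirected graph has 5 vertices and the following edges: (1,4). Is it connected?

Step 1: Build adjacency list from edges:
  1: 4
  2: (none)
  3: (none)
  4: 1
  5: (none)

Step 2: Run BFS/DFS from vertex 1:
  Visited: {1, 4}
  Reached 2 of 5 vertices

Step 3: Only 2 of 5 vertices reached. Graph is disconnected.
Connected components: {1, 4}, {2}, {3}, {5}
Answer: No, the graph is not connected (4 components).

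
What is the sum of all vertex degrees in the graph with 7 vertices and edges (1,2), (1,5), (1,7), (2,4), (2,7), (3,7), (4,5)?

Step 1: Count edges incident to each vertex:
  deg(1) = 3 (neighbors: 2, 5, 7)
  deg(2) = 3 (neighbors: 1, 4, 7)
  deg(3) = 1 (neighbors: 7)
  deg(4) = 2 (neighbors: 2, 5)
  deg(5) = 2 (neighbors: 1, 4)
  deg(6) = 0 (neighbors: none)
  deg(7) = 3 (neighbors: 1, 2, 3)

Step 2: Sum all degrees:
  3 + 3 + 1 + 2 + 2 + 0 + 3 = 14

Verification: sum of degrees = 2 * |E| = 2 * 7 = 14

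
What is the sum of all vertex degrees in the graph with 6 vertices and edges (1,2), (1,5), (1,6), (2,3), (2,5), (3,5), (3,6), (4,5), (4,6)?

Step 1: Count edges incident to each vertex:
  deg(1) = 3 (neighbors: 2, 5, 6)
  deg(2) = 3 (neighbors: 1, 3, 5)
  deg(3) = 3 (neighbors: 2, 5, 6)
  deg(4) = 2 (neighbors: 5, 6)
  deg(5) = 4 (neighbors: 1, 2, 3, 4)
  deg(6) = 3 (neighbors: 1, 3, 4)

Step 2: Sum all degrees:
  3 + 3 + 3 + 2 + 4 + 3 = 18

Verification: sum of degrees = 2 * |E| = 2 * 9 = 18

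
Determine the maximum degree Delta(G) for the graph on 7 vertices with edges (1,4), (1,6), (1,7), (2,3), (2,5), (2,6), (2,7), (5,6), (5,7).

Step 1: Count edges incident to each vertex:
  deg(1) = 3 (neighbors: 4, 6, 7)
  deg(2) = 4 (neighbors: 3, 5, 6, 7)
  deg(3) = 1 (neighbors: 2)
  deg(4) = 1 (neighbors: 1)
  deg(5) = 3 (neighbors: 2, 6, 7)
  deg(6) = 3 (neighbors: 1, 2, 5)
  deg(7) = 3 (neighbors: 1, 2, 5)

Step 2: Find maximum:
  max(3, 4, 1, 1, 3, 3, 3) = 4 (vertex 2)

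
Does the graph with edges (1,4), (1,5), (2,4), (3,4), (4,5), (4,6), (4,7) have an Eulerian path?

Step 1: Find the degree of each vertex:
  deg(1) = 2
  deg(2) = 1
  deg(3) = 1
  deg(4) = 6
  deg(5) = 2
  deg(6) = 1
  deg(7) = 1

Step 2: Count vertices with odd degree:
  Odd-degree vertices: 2, 3, 6, 7 (4 total)

Step 3: Apply Euler's theorem:
  - Eulerian circuit exists iff graph is connected and all vertices have even degree
  - Eulerian path exists iff graph is connected and has 0 or 2 odd-degree vertices

Graph has 4 odd-degree vertices (need 0 or 2).
Neither Eulerian path nor Eulerian circuit exists.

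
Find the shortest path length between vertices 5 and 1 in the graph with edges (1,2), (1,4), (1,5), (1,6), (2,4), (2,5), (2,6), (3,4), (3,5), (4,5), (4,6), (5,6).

Step 1: Build adjacency list:
  1: 2, 4, 5, 6
  2: 1, 4, 5, 6
  3: 4, 5
  4: 1, 2, 3, 5, 6
  5: 1, 2, 3, 4, 6
  6: 1, 2, 4, 5

Step 2: BFS from vertex 5 to find shortest path to 1:
  vertex 1 reached at distance 1

Step 3: Shortest path: 5 -> 1
Path length: 1 edge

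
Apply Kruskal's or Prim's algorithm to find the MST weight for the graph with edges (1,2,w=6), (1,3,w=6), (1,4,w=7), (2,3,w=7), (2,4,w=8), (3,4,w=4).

Apply Kruskal's algorithm (sort edges by weight, add if no cycle):

Sorted edges by weight:
  (3,4) w=4
  (1,3) w=6
  (1,2) w=6
  (1,4) w=7
  (2,3) w=7
  (2,4) w=8

Add edge (3,4) w=4 -- no cycle. Running total: 4
Add edge (1,3) w=6 -- no cycle. Running total: 10
Add edge (1,2) w=6 -- no cycle. Running total: 16

MST edges: (3,4,w=4), (1,3,w=6), (1,2,w=6)
Total MST weight: 4 + 6 + 6 = 16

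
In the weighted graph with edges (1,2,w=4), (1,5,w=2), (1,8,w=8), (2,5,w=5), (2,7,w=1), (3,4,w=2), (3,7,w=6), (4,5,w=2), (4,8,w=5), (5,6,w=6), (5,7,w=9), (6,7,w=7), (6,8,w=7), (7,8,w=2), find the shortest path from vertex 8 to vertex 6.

Step 1: Build adjacency list with weights:
  1: 2(w=4), 5(w=2), 8(w=8)
  2: 1(w=4), 5(w=5), 7(w=1)
  3: 4(w=2), 7(w=6)
  4: 3(w=2), 5(w=2), 8(w=5)
  5: 1(w=2), 2(w=5), 4(w=2), 6(w=6), 7(w=9)
  6: 5(w=6), 7(w=7), 8(w=7)
  7: 2(w=1), 3(w=6), 5(w=9), 6(w=7), 8(w=2)
  8: 1(w=8), 4(w=5), 6(w=7), 7(w=2)

Step 2: Apply Dijkstra's algorithm from vertex 8:
  Visit vertex 8 (distance=0)
    Update dist[1] = 8
    Update dist[4] = 5
    Update dist[6] = 7
    Update dist[7] = 2
  Visit vertex 7 (distance=2)
    Update dist[2] = 3
    Update dist[3] = 8
    Update dist[5] = 11
  Visit vertex 2 (distance=3)
    Update dist[1] = 7
    Update dist[5] = 8
  Visit vertex 4 (distance=5)
    Update dist[3] = 7
    Update dist[5] = 7
  Visit vertex 1 (distance=7)
  Visit vertex 3 (distance=7)
  Visit vertex 5 (distance=7)
  Visit vertex 6 (distance=7)

Step 3: Shortest path: 8 -> 6
Total weight: 7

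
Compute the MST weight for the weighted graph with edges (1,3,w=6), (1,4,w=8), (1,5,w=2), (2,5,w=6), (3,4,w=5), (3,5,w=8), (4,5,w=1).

Apply Kruskal's algorithm (sort edges by weight, add if no cycle):

Sorted edges by weight:
  (4,5) w=1
  (1,5) w=2
  (3,4) w=5
  (1,3) w=6
  (2,5) w=6
  (1,4) w=8
  (3,5) w=8

Add edge (4,5) w=1 -- no cycle. Running total: 1
Add edge (1,5) w=2 -- no cycle. Running total: 3
Add edge (3,4) w=5 -- no cycle. Running total: 8
Skip edge (1,3) w=6 -- would create cycle
Add edge (2,5) w=6 -- no cycle. Running total: 14

MST edges: (4,5,w=1), (1,5,w=2), (3,4,w=5), (2,5,w=6)
Total MST weight: 1 + 2 + 5 + 6 = 14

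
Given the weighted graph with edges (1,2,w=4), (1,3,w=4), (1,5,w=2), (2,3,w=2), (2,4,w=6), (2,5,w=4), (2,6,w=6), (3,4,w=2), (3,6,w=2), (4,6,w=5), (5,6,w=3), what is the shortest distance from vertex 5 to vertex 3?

Step 1: Build adjacency list with weights:
  1: 2(w=4), 3(w=4), 5(w=2)
  2: 1(w=4), 3(w=2), 4(w=6), 5(w=4), 6(w=6)
  3: 1(w=4), 2(w=2), 4(w=2), 6(w=2)
  4: 2(w=6), 3(w=2), 6(w=5)
  5: 1(w=2), 2(w=4), 6(w=3)
  6: 2(w=6), 3(w=2), 4(w=5), 5(w=3)

Step 2: Apply Dijkstra's algorithm from vertex 5:
  Visit vertex 5 (distance=0)
    Update dist[1] = 2
    Update dist[2] = 4
    Update dist[6] = 3
  Visit vertex 1 (distance=2)
    Update dist[3] = 6
  Visit vertex 6 (distance=3)
    Update dist[3] = 5
    Update dist[4] = 8
  Visit vertex 2 (distance=4)
  Visit vertex 3 (distance=5)
    Update dist[4] = 7

Step 3: Shortest path: 5 -> 6 -> 3
Total weight: 3 + 2 = 5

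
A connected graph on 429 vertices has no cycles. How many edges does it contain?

A tree on n vertices always has exactly n - 1 edges.
For n = 429: edges = 429 - 1 = 428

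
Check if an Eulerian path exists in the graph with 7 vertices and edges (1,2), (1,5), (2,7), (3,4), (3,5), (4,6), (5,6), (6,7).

Step 1: Find the degree of each vertex:
  deg(1) = 2
  deg(2) = 2
  deg(3) = 2
  deg(4) = 2
  deg(5) = 3
  deg(6) = 3
  deg(7) = 2

Step 2: Count vertices with odd degree:
  Odd-degree vertices: 5, 6 (2 total)

Step 3: Apply Euler's theorem:
  - Eulerian circuit exists iff graph is connected and all vertices have even degree
  - Eulerian path exists iff graph is connected and has 0 or 2 odd-degree vertices

Graph is connected with exactly 2 odd-degree vertices (5, 6).
Eulerian path exists (starting and ending at the odd-degree vertices), but no Eulerian circuit.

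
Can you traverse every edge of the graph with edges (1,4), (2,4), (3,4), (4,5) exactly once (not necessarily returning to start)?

Step 1: Find the degree of each vertex:
  deg(1) = 1
  deg(2) = 1
  deg(3) = 1
  deg(4) = 4
  deg(5) = 1

Step 2: Count vertices with odd degree:
  Odd-degree vertices: 1, 2, 3, 5 (4 total)

Step 3: Apply Euler's theorem:
  - Eulerian circuit exists iff graph is connected and all vertices have even degree
  - Eulerian path exists iff graph is connected and has 0 or 2 odd-degree vertices

Graph has 4 odd-degree vertices (need 0 or 2).
Neither Eulerian path nor Eulerian circuit exists.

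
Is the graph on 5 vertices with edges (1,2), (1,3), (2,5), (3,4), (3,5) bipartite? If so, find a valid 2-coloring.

Step 1: Attempt 2-coloring using BFS:
  Start at vertex 1, assign color 0
  Color vertex 2 with color 1 (neighbor of 1)
  Color vertex 3 with color 1 (neighbor of 1)
  Color vertex 5 with color 0 (neighbor of 2)
  Color vertex 4 with color 0 (neighbor of 3)

Step 2: 2-coloring succeeded. No conflicts found.
  Set A (color 0): {1, 4, 5}
  Set B (color 1): {2, 3}

The graph is bipartite with partition {1, 4, 5}, {2, 3}.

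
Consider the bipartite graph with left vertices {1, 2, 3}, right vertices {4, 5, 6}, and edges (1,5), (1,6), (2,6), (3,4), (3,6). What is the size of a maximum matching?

Step 1: List the neighbors of each left vertex:
  1: 5, 6
  2: 6
  3: 4, 6

Step 2: Greedily match left vertices, then look for augmenting paths:
  Match 1 -- 5
  Match 2 -- 6
  Match 3 -- 4
  No augmenting path remains.

Step 3: Verify this is maximum:
  Matching size 3 = min(|L|, |R|) = min(3, 3), which is an upper bound, so this matching is maximum.

Maximum matching: {(1,5), (2,6), (3,4)}
Size: 3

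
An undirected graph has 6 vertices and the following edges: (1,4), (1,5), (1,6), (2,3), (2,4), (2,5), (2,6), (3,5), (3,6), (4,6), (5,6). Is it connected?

Step 1: Build adjacency list from edges:
  1: 4, 5, 6
  2: 3, 4, 5, 6
  3: 2, 5, 6
  4: 1, 2, 6
  5: 1, 2, 3, 6
  6: 1, 2, 3, 4, 5

Step 2: Run BFS/DFS from vertex 1:
  Visited: {1, 4, 5, 6, 2, 3}
  Reached 6 of 6 vertices

Step 3: All 6 vertices reached from vertex 1, so the graph is connected.
Answer: Yes, the graph is connected.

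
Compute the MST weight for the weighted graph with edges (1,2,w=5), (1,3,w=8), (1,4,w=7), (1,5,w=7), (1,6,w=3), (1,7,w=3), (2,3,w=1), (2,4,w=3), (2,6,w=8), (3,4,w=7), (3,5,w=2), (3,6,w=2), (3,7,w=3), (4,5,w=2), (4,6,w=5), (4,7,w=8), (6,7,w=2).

Apply Kruskal's algorithm (sort edges by weight, add if no cycle):

Sorted edges by weight:
  (2,3) w=1
  (3,6) w=2
  (3,5) w=2
  (4,5) w=2
  (6,7) w=2
  (1,6) w=3
  (1,7) w=3
  (2,4) w=3
  (3,7) w=3
  (1,2) w=5
  (4,6) w=5
  (1,5) w=7
  (1,4) w=7
  (3,4) w=7
  (1,3) w=8
  (2,6) w=8
  (4,7) w=8

Add edge (2,3) w=1 -- no cycle. Running total: 1
Add edge (3,6) w=2 -- no cycle. Running total: 3
Add edge (3,5) w=2 -- no cycle. Running total: 5
Add edge (4,5) w=2 -- no cycle. Running total: 7
Add edge (6,7) w=2 -- no cycle. Running total: 9
Add edge (1,6) w=3 -- no cycle. Running total: 12

MST edges: (2,3,w=1), (3,6,w=2), (3,5,w=2), (4,5,w=2), (6,7,w=2), (1,6,w=3)
Total MST weight: 1 + 2 + 2 + 2 + 2 + 3 = 12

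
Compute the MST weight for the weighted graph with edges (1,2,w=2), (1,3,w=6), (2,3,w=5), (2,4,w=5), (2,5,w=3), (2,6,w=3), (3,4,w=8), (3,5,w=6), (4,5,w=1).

Apply Kruskal's algorithm (sort edges by weight, add if no cycle):

Sorted edges by weight:
  (4,5) w=1
  (1,2) w=2
  (2,5) w=3
  (2,6) w=3
  (2,3) w=5
  (2,4) w=5
  (1,3) w=6
  (3,5) w=6
  (3,4) w=8

Add edge (4,5) w=1 -- no cycle. Running total: 1
Add edge (1,2) w=2 -- no cycle. Running total: 3
Add edge (2,5) w=3 -- no cycle. Running total: 6
Add edge (2,6) w=3 -- no cycle. Running total: 9
Add edge (2,3) w=5 -- no cycle. Running total: 14

MST edges: (4,5,w=1), (1,2,w=2), (2,5,w=3), (2,6,w=3), (2,3,w=5)
Total MST weight: 1 + 2 + 3 + 3 + 5 = 14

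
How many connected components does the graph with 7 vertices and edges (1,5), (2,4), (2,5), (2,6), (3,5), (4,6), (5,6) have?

Step 1: Build adjacency list from edges:
  1: 5
  2: 4, 5, 6
  3: 5
  4: 2, 6
  5: 1, 2, 3, 6
  6: 2, 4, 5
  7: (none)

Step 2: Run BFS/DFS from vertex 1:
  Visited: {1, 5, 2, 3, 6, 4}
  Reached 6 of 7 vertices

Step 3: Only 6 of 7 vertices reached. Graph is disconnected.
Connected components: {1, 2, 3, 4, 5, 6}, {7}
Number of connected components: 2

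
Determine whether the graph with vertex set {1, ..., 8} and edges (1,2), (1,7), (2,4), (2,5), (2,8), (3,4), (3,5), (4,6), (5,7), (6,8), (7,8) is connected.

Step 1: Build adjacency list from edges:
  1: 2, 7
  2: 1, 4, 5, 8
  3: 4, 5
  4: 2, 3, 6
  5: 2, 3, 7
  6: 4, 8
  7: 1, 5, 8
  8: 2, 6, 7

Step 2: Run BFS/DFS from vertex 1:
  Visited: {1, 2, 7, 4, 5, 8, 3, 6}
  Reached 8 of 8 vertices

Step 3: All 8 vertices reached from vertex 1, so the graph is connected.
Answer: Yes, the graph is connected.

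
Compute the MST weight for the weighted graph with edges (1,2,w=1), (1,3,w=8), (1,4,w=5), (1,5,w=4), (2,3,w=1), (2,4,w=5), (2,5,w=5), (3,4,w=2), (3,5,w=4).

Apply Kruskal's algorithm (sort edges by weight, add if no cycle):

Sorted edges by weight:
  (1,2) w=1
  (2,3) w=1
  (3,4) w=2
  (1,5) w=4
  (3,5) w=4
  (1,4) w=5
  (2,4) w=5
  (2,5) w=5
  (1,3) w=8

Add edge (1,2) w=1 -- no cycle. Running total: 1
Add edge (2,3) w=1 -- no cycle. Running total: 2
Add edge (3,4) w=2 -- no cycle. Running total: 4
Add edge (1,5) w=4 -- no cycle. Running total: 8

MST edges: (1,2,w=1), (2,3,w=1), (3,4,w=2), (1,5,w=4)
Total MST weight: 1 + 1 + 2 + 4 = 8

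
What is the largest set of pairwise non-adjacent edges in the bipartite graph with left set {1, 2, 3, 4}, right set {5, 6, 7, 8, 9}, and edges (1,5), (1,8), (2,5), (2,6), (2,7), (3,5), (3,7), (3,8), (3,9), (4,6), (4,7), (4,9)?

Step 1: List the neighbors of each left vertex:
  1: 5, 8
  2: 5, 6, 7
  3: 5, 7, 8, 9
  4: 6, 7, 9

Step 2: Greedily match left vertices, then look for augmenting paths:
  Match 1 -- 5
  Match 2 -- 6
  Match 3 -- 7
  Match 4 -- 9
  No augmenting path remains.

Step 3: Verify this is maximum:
  Matching size 4 = min(|L|, |R|) = min(4, 5), which is an upper bound, so this matching is maximum.

Maximum matching: {(1,5), (2,6), (3,7), (4,9)}
Size: 4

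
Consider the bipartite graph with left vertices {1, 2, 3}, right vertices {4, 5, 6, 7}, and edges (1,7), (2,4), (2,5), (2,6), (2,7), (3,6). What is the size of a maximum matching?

Step 1: List the neighbors of each left vertex:
  1: 7
  2: 4, 5, 6, 7
  3: 6

Step 2: Greedily match left vertices, then look for augmenting paths:
  Match 1 -- 7
  Match 2 -- 4
  Match 3 -- 6
  No augmenting path remains.

Step 3: Verify this is maximum:
  Matching size 3 = min(|L|, |R|) = min(3, 4), which is an upper bound, so this matching is maximum.

Maximum matching: {(1,7), (2,4), (3,6)}
Size: 3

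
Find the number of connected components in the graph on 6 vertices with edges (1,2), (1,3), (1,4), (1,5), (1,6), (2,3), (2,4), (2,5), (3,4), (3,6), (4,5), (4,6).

Step 1: Build adjacency list from edges:
  1: 2, 3, 4, 5, 6
  2: 1, 3, 4, 5
  3: 1, 2, 4, 6
  4: 1, 2, 3, 5, 6
  5: 1, 2, 4
  6: 1, 3, 4

Step 2: Run BFS/DFS from vertex 1:
  Visited: {1, 2, 3, 4, 5, 6}
  Reached 6 of 6 vertices

Step 3: All 6 vertices reached from vertex 1, so the graph is connected.
Number of connected components: 1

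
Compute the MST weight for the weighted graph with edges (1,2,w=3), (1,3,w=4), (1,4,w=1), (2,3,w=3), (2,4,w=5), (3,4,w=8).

Apply Kruskal's algorithm (sort edges by weight, add if no cycle):

Sorted edges by weight:
  (1,4) w=1
  (1,2) w=3
  (2,3) w=3
  (1,3) w=4
  (2,4) w=5
  (3,4) w=8

Add edge (1,4) w=1 -- no cycle. Running total: 1
Add edge (1,2) w=3 -- no cycle. Running total: 4
Add edge (2,3) w=3 -- no cycle. Running total: 7

MST edges: (1,4,w=1), (1,2,w=3), (2,3,w=3)
Total MST weight: 1 + 3 + 3 = 7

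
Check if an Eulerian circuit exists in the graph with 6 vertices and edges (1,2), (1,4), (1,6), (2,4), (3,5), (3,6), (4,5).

Step 1: Find the degree of each vertex:
  deg(1) = 3
  deg(2) = 2
  deg(3) = 2
  deg(4) = 3
  deg(5) = 2
  deg(6) = 2

Step 2: Count vertices with odd degree:
  Odd-degree vertices: 1, 4 (2 total)

Step 3: Apply Euler's theorem:
  - Eulerian circuit exists iff graph is connected and all vertices have even degree
  - Eulerian path exists iff graph is connected and has 0 or 2 odd-degree vertices

Graph is connected with exactly 2 odd-degree vertices (1, 4).
Eulerian path exists (starting and ending at the odd-degree vertices), but no Eulerian circuit.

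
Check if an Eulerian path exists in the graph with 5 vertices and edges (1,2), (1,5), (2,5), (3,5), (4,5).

Step 1: Find the degree of each vertex:
  deg(1) = 2
  deg(2) = 2
  deg(3) = 1
  deg(4) = 1
  deg(5) = 4

Step 2: Count vertices with odd degree:
  Odd-degree vertices: 3, 4 (2 total)

Step 3: Apply Euler's theorem:
  - Eulerian circuit exists iff graph is connected and all vertices have even degree
  - Eulerian path exists iff graph is connected and has 0 or 2 odd-degree vertices

Graph is connected with exactly 2 odd-degree vertices (3, 4).
Eulerian path exists (starting and ending at the odd-degree vertices), but no Eulerian circuit.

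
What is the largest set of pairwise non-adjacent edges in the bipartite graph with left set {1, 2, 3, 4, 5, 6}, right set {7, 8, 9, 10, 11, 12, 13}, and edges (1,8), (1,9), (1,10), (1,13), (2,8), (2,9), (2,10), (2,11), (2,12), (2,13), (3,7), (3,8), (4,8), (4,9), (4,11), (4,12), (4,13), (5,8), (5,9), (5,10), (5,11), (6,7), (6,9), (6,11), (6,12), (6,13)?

Step 1: List the neighbors of each left vertex:
  1: 8, 9, 10, 13
  2: 8, 9, 10, 11, 12, 13
  3: 7, 8
  4: 8, 9, 11, 12, 13
  5: 8, 9, 10, 11
  6: 7, 9, 11, 12, 13

Step 2: Greedily match left vertices, then look for augmenting paths:
  Match 1 -- 8
  Match 2 -- 9
  Match 3 -- 7
  Match 4 -- 11
  Match 5 -- 10
  Match 6 -- 12
  No augmenting path remains.

Step 3: Verify this is maximum:
  Matching size 6 = min(|L|, |R|) = min(6, 7), which is an upper bound, so this matching is maximum.

Maximum matching: {(1,8), (2,9), (3,7), (4,11), (5,10), (6,12)}
Size: 6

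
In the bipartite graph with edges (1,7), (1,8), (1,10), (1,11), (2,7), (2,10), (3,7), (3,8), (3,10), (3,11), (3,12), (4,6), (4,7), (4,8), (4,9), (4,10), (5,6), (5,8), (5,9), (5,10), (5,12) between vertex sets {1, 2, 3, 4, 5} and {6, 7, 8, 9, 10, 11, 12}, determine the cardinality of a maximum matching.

Step 1: List the neighbors of each left vertex:
  1: 7, 8, 10, 11
  2: 7, 10
  3: 7, 8, 10, 11, 12
  4: 6, 7, 8, 9, 10
  5: 6, 8, 9, 10, 12

Step 2: Greedily match left vertices, then look for augmenting paths:
  Match 1 -- 7
  Match 2 -- 10
  Match 3 -- 8
  Match 4 -- 6
  Match 5 -- 9
  No augmenting path remains.

Step 3: Verify this is maximum:
  Matching size 5 = min(|L|, |R|) = min(5, 7), which is an upper bound, so this matching is maximum.

Maximum matching: {(1,7), (2,10), (3,8), (4,6), (5,9)}
Size: 5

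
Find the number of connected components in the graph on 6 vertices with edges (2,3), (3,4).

Step 1: Build adjacency list from edges:
  1: (none)
  2: 3
  3: 2, 4
  4: 3
  5: (none)
  6: (none)

Step 2: Run BFS/DFS from vertex 1:
  Visited: {1}
  Reached 1 of 6 vertices

Step 3: Only 1 of 6 vertices reached. Graph is disconnected.
Connected components: {1}, {2, 3, 4}, {5}, {6}
Number of connected components: 4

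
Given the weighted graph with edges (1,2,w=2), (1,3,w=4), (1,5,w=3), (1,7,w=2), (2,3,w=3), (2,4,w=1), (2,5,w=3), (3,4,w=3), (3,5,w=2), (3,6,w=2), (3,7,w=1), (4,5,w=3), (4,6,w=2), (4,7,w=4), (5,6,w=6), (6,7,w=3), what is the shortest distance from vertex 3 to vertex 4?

Step 1: Build adjacency list with weights:
  1: 2(w=2), 3(w=4), 5(w=3), 7(w=2)
  2: 1(w=2), 3(w=3), 4(w=1), 5(w=3)
  3: 1(w=4), 2(w=3), 4(w=3), 5(w=2), 6(w=2), 7(w=1)
  4: 2(w=1), 3(w=3), 5(w=3), 6(w=2), 7(w=4)
  5: 1(w=3), 2(w=3), 3(w=2), 4(w=3), 6(w=6)
  6: 3(w=2), 4(w=2), 5(w=6), 7(w=3)
  7: 1(w=2), 3(w=1), 4(w=4), 6(w=3)

Step 2: Apply Dijkstra's algorithm from vertex 3:
  Visit vertex 3 (distance=0)
    Update dist[1] = 4
    Update dist[2] = 3
    Update dist[4] = 3
    Update dist[5] = 2
    Update dist[6] = 2
    Update dist[7] = 1
  Visit vertex 7 (distance=1)
    Update dist[1] = 3
  Visit vertex 5 (distance=2)
  Visit vertex 6 (distance=2)
  Visit vertex 1 (distance=3)
  Visit vertex 2 (distance=3)
  Visit vertex 4 (distance=3)

Step 3: Shortest path: 3 -> 4
Total weight: 3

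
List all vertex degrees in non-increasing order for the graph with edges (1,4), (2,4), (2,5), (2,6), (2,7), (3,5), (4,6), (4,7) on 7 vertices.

Step 1: Count edges incident to each vertex:
  deg(1) = 1 (neighbors: 4)
  deg(2) = 4 (neighbors: 4, 5, 6, 7)
  deg(3) = 1 (neighbors: 5)
  deg(4) = 4 (neighbors: 1, 2, 6, 7)
  deg(5) = 2 (neighbors: 2, 3)
  deg(6) = 2 (neighbors: 2, 4)
  deg(7) = 2 (neighbors: 2, 4)

Step 2: Sort degrees in non-increasing order:
  Degrees: [1, 4, 1, 4, 2, 2, 2] -> sorted: [4, 4, 2, 2, 2, 1, 1]

Degree sequence: [4, 4, 2, 2, 2, 1, 1]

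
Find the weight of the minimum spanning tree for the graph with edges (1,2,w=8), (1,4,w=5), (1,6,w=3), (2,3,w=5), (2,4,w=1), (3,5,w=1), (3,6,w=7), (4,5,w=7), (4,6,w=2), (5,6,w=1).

Apply Kruskal's algorithm (sort edges by weight, add if no cycle):

Sorted edges by weight:
  (2,4) w=1
  (3,5) w=1
  (5,6) w=1
  (4,6) w=2
  (1,6) w=3
  (1,4) w=5
  (2,3) w=5
  (3,6) w=7
  (4,5) w=7
  (1,2) w=8

Add edge (2,4) w=1 -- no cycle. Running total: 1
Add edge (3,5) w=1 -- no cycle. Running total: 2
Add edge (5,6) w=1 -- no cycle. Running total: 3
Add edge (4,6) w=2 -- no cycle. Running total: 5
Add edge (1,6) w=3 -- no cycle. Running total: 8

MST edges: (2,4,w=1), (3,5,w=1), (5,6,w=1), (4,6,w=2), (1,6,w=3)
Total MST weight: 1 + 1 + 1 + 2 + 3 = 8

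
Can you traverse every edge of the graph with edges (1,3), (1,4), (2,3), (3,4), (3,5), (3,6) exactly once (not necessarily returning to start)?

Step 1: Find the degree of each vertex:
  deg(1) = 2
  deg(2) = 1
  deg(3) = 5
  deg(4) = 2
  deg(5) = 1
  deg(6) = 1

Step 2: Count vertices with odd degree:
  Odd-degree vertices: 2, 3, 5, 6 (4 total)

Step 3: Apply Euler's theorem:
  - Eulerian circuit exists iff graph is connected and all vertices have even degree
  - Eulerian path exists iff graph is connected and has 0 or 2 odd-degree vertices

Graph has 4 odd-degree vertices (need 0 or 2).
Neither Eulerian path nor Eulerian circuit exists.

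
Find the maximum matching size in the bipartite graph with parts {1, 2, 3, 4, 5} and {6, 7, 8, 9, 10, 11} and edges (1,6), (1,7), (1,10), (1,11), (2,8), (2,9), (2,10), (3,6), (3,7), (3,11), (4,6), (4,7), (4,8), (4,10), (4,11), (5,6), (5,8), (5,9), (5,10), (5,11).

Step 1: List the neighbors of each left vertex:
  1: 6, 7, 10, 11
  2: 8, 9, 10
  3: 6, 7, 11
  4: 6, 7, 8, 10, 11
  5: 6, 8, 9, 10, 11

Step 2: Greedily match left vertices, then look for augmenting paths:
  Match 1 -- 6
  Match 2 -- 8
  Match 3 -- 7
  Match 4 -- 10
  Match 5 -- 9
  No augmenting path remains.

Step 3: Verify this is maximum:
  Matching size 5 = min(|L|, |R|) = min(5, 6), which is an upper bound, so this matching is maximum.

Maximum matching: {(1,6), (2,8), (3,7), (4,10), (5,9)}
Size: 5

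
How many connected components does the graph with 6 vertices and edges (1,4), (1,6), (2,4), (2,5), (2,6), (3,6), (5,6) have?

Step 1: Build adjacency list from edges:
  1: 4, 6
  2: 4, 5, 6
  3: 6
  4: 1, 2
  5: 2, 6
  6: 1, 2, 3, 5

Step 2: Run BFS/DFS from vertex 1:
  Visited: {1, 4, 6, 2, 3, 5}
  Reached 6 of 6 vertices

Step 3: All 6 vertices reached from vertex 1, so the graph is connected.
Number of connected components: 1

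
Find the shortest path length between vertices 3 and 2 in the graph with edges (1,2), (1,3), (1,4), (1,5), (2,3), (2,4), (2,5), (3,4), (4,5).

Step 1: Build adjacency list:
  1: 2, 3, 4, 5
  2: 1, 3, 4, 5
  3: 1, 2, 4
  4: 1, 2, 3, 5
  5: 1, 2, 4

Step 2: BFS from vertex 3 to find shortest path to 2:
  vertex 1 reached at distance 1
  vertex 2 reached at distance 1

Step 3: Shortest path: 3 -> 2
Path length: 1 edge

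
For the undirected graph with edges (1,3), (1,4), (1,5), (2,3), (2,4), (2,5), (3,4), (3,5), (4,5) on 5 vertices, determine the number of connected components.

Step 1: Build adjacency list from edges:
  1: 3, 4, 5
  2: 3, 4, 5
  3: 1, 2, 4, 5
  4: 1, 2, 3, 5
  5: 1, 2, 3, 4

Step 2: Run BFS/DFS from vertex 1:
  Visited: {1, 3, 4, 5, 2}
  Reached 5 of 5 vertices

Step 3: All 5 vertices reached from vertex 1, so the graph is connected.
Number of connected components: 1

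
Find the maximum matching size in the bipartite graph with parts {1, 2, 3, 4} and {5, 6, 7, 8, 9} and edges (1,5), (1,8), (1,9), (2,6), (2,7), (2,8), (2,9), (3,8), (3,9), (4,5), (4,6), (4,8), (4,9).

Step 1: List the neighbors of each left vertex:
  1: 5, 8, 9
  2: 6, 7, 8, 9
  3: 8, 9
  4: 5, 6, 8, 9

Step 2: Greedily match left vertices, then look for augmenting paths:
  Match 1 -- 5
  Match 2 -- 6
  Match 3 -- 8
  Match 4 -- 9
  No augmenting path remains.

Step 3: Verify this is maximum:
  Matching size 4 = min(|L|, |R|) = min(4, 5), which is an upper bound, so this matching is maximum.

Maximum matching: {(1,5), (2,6), (3,8), (4,9)}
Size: 4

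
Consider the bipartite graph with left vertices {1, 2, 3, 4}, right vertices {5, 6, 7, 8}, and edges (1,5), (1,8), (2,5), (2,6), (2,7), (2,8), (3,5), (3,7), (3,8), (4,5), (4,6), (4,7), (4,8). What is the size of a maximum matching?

Step 1: List the neighbors of each left vertex:
  1: 5, 8
  2: 5, 6, 7, 8
  3: 5, 7, 8
  4: 5, 6, 7, 8

Step 2: Greedily match left vertices, then look for augmenting paths:
  Match 1 -- 5
  Match 2 -- 6
  Match 3 -- 7
  Match 4 -- 8
  No augmenting path remains.

Step 3: Verify this is maximum:
  Matching size 4 = min(|L|, |R|) = min(4, 4), which is an upper bound, so this matching is maximum.

Maximum matching: {(1,5), (2,6), (3,7), (4,8)}
Size: 4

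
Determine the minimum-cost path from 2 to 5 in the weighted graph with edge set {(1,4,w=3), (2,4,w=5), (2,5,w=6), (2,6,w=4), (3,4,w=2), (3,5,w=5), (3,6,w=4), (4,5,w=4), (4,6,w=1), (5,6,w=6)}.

Step 1: Build adjacency list with weights:
  1: 4(w=3)
  2: 4(w=5), 5(w=6), 6(w=4)
  3: 4(w=2), 5(w=5), 6(w=4)
  4: 1(w=3), 2(w=5), 3(w=2), 5(w=4), 6(w=1)
  5: 2(w=6), 3(w=5), 4(w=4), 6(w=6)
  6: 2(w=4), 3(w=4), 4(w=1), 5(w=6)

Step 2: Apply Dijkstra's algorithm from vertex 2:
  Visit vertex 2 (distance=0)
    Update dist[4] = 5
    Update dist[5] = 6
    Update dist[6] = 4
  Visit vertex 6 (distance=4)
    Update dist[3] = 8
  Visit vertex 4 (distance=5)
    Update dist[1] = 8
    Update dist[3] = 7
  Visit vertex 5 (distance=6)

Step 3: Shortest path: 2 -> 5
Total weight: 6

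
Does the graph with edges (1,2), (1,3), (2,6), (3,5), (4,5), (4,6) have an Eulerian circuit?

Step 1: Find the degree of each vertex:
  deg(1) = 2
  deg(2) = 2
  deg(3) = 2
  deg(4) = 2
  deg(5) = 2
  deg(6) = 2

Step 2: Count vertices with odd degree:
  All vertices have even degree (0 odd-degree vertices)

Step 3: Apply Euler's theorem:
  - Eulerian circuit exists iff graph is connected and all vertices have even degree
  - Eulerian path exists iff graph is connected and has 0 or 2 odd-degree vertices

Graph is connected with 0 odd-degree vertices.
Both Eulerian circuit and Eulerian path exist.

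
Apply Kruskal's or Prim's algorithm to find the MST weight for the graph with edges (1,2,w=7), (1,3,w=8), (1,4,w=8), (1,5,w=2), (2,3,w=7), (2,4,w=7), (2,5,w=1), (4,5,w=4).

Apply Kruskal's algorithm (sort edges by weight, add if no cycle):

Sorted edges by weight:
  (2,5) w=1
  (1,5) w=2
  (4,5) w=4
  (1,2) w=7
  (2,4) w=7
  (2,3) w=7
  (1,4) w=8
  (1,3) w=8

Add edge (2,5) w=1 -- no cycle. Running total: 1
Add edge (1,5) w=2 -- no cycle. Running total: 3
Add edge (4,5) w=4 -- no cycle. Running total: 7
Skip edge (1,2) w=7 -- would create cycle
Skip edge (2,4) w=7 -- would create cycle
Add edge (2,3) w=7 -- no cycle. Running total: 14

MST edges: (2,5,w=1), (1,5,w=2), (4,5,w=4), (2,3,w=7)
Total MST weight: 1 + 2 + 4 + 7 = 14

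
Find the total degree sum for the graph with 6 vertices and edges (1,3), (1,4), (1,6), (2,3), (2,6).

Step 1: Count edges incident to each vertex:
  deg(1) = 3 (neighbors: 3, 4, 6)
  deg(2) = 2 (neighbors: 3, 6)
  deg(3) = 2 (neighbors: 1, 2)
  deg(4) = 1 (neighbors: 1)
  deg(5) = 0 (neighbors: none)
  deg(6) = 2 (neighbors: 1, 2)

Step 2: Sum all degrees:
  3 + 2 + 2 + 1 + 0 + 2 = 10

Verification: sum of degrees = 2 * |E| = 2 * 5 = 10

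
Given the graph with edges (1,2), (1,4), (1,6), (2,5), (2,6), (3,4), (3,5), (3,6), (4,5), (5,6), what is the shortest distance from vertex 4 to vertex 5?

Step 1: Build adjacency list:
  1: 2, 4, 6
  2: 1, 5, 6
  3: 4, 5, 6
  4: 1, 3, 5
  5: 2, 3, 4, 6
  6: 1, 2, 3, 5

Step 2: BFS from vertex 4 to find shortest path to 5:
  vertex 1 reached at distance 1
  vertex 3 reached at distance 1
  vertex 5 reached at distance 1

Step 3: Shortest path: 4 -> 5
Path length: 1 edge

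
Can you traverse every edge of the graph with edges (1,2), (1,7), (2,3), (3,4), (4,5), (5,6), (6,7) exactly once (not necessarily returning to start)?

Step 1: Find the degree of each vertex:
  deg(1) = 2
  deg(2) = 2
  deg(3) = 2
  deg(4) = 2
  deg(5) = 2
  deg(6) = 2
  deg(7) = 2

Step 2: Count vertices with odd degree:
  All vertices have even degree (0 odd-degree vertices)

Step 3: Apply Euler's theorem:
  - Eulerian circuit exists iff graph is connected and all vertices have even degree
  - Eulerian path exists iff graph is connected and has 0 or 2 odd-degree vertices

Graph is connected with 0 odd-degree vertices.
Both Eulerian circuit and Eulerian path exist.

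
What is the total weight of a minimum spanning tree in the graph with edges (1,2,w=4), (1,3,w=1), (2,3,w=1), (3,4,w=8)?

Apply Kruskal's algorithm (sort edges by weight, add if no cycle):

Sorted edges by weight:
  (1,3) w=1
  (2,3) w=1
  (1,2) w=4
  (3,4) w=8

Add edge (1,3) w=1 -- no cycle. Running total: 1
Add edge (2,3) w=1 -- no cycle. Running total: 2
Skip edge (1,2) w=4 -- would create cycle
Add edge (3,4) w=8 -- no cycle. Running total: 10

MST edges: (1,3,w=1), (2,3,w=1), (3,4,w=8)
Total MST weight: 1 + 1 + 8 = 10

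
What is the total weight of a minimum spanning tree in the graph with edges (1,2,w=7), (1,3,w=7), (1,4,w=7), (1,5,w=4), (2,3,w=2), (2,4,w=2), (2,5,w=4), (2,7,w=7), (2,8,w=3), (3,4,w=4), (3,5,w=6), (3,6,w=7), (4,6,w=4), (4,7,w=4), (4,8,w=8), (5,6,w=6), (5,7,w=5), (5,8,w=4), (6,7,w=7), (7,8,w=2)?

Apply Kruskal's algorithm (sort edges by weight, add if no cycle):

Sorted edges by weight:
  (2,4) w=2
  (2,3) w=2
  (7,8) w=2
  (2,8) w=3
  (1,5) w=4
  (2,5) w=4
  (3,4) w=4
  (4,6) w=4
  (4,7) w=4
  (5,8) w=4
  (5,7) w=5
  (3,5) w=6
  (5,6) w=6
  (1,4) w=7
  (1,2) w=7
  (1,3) w=7
  (2,7) w=7
  (3,6) w=7
  (6,7) w=7
  (4,8) w=8

Add edge (2,4) w=2 -- no cycle. Running total: 2
Add edge (2,3) w=2 -- no cycle. Running total: 4
Add edge (7,8) w=2 -- no cycle. Running total: 6
Add edge (2,8) w=3 -- no cycle. Running total: 9
Add edge (1,5) w=4 -- no cycle. Running total: 13
Add edge (2,5) w=4 -- no cycle. Running total: 17
Skip edge (3,4) w=4 -- would create cycle
Add edge (4,6) w=4 -- no cycle. Running total: 21

MST edges: (2,4,w=2), (2,3,w=2), (7,8,w=2), (2,8,w=3), (1,5,w=4), (2,5,w=4), (4,6,w=4)
Total MST weight: 2 + 2 + 2 + 3 + 4 + 4 + 4 = 21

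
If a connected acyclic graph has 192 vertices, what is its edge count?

A tree on n vertices always has exactly n - 1 edges.
For n = 192: edges = 192 - 1 = 191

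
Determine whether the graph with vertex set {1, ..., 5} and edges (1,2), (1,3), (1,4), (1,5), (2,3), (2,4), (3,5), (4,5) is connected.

Step 1: Build adjacency list from edges:
  1: 2, 3, 4, 5
  2: 1, 3, 4
  3: 1, 2, 5
  4: 1, 2, 5
  5: 1, 3, 4

Step 2: Run BFS/DFS from vertex 1:
  Visited: {1, 2, 3, 4, 5}
  Reached 5 of 5 vertices

Step 3: All 5 vertices reached from vertex 1, so the graph is connected.
Answer: Yes, the graph is connected.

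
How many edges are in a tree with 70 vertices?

A tree on n vertices always has exactly n - 1 edges.
For n = 70: edges = 70 - 1 = 69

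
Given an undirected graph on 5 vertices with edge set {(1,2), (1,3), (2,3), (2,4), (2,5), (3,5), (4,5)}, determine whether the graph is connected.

Step 1: Build adjacency list from edges:
  1: 2, 3
  2: 1, 3, 4, 5
  3: 1, 2, 5
  4: 2, 5
  5: 2, 3, 4

Step 2: Run BFS/DFS from vertex 1:
  Visited: {1, 2, 3, 4, 5}
  Reached 5 of 5 vertices

Step 3: All 5 vertices reached from vertex 1, so the graph is connected.
Answer: Yes, the graph is connected.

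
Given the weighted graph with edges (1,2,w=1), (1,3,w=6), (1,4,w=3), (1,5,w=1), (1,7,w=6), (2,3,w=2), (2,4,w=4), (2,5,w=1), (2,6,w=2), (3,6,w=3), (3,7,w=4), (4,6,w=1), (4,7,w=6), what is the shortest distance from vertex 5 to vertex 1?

Step 1: Build adjacency list with weights:
  1: 2(w=1), 3(w=6), 4(w=3), 5(w=1), 7(w=6)
  2: 1(w=1), 3(w=2), 4(w=4), 5(w=1), 6(w=2)
  3: 1(w=6), 2(w=2), 6(w=3), 7(w=4)
  4: 1(w=3), 2(w=4), 6(w=1), 7(w=6)
  5: 1(w=1), 2(w=1)
  6: 2(w=2), 3(w=3), 4(w=1)
  7: 1(w=6), 3(w=4), 4(w=6)

Step 2: Apply Dijkstra's algorithm from vertex 5:
  Visit vertex 5 (distance=0)
    Update dist[1] = 1
    Update dist[2] = 1
  Visit vertex 1 (distance=1)
    Update dist[3] = 7
    Update dist[4] = 4
    Update dist[7] = 7

Step 3: Shortest path: 5 -> 1
Total weight: 1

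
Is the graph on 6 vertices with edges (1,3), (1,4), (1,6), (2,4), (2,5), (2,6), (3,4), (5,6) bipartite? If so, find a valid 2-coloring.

Step 1: Attempt 2-coloring using BFS:
  Start at vertex 1, assign color 0
  Color vertex 3 with color 1 (neighbor of 1)
  Color vertex 4 with color 1 (neighbor of 1)
  Color vertex 6 with color 1 (neighbor of 1)

Step 2: Conflict found! Vertices 3 and 4 are adjacent but have the same color.
This means the graph contains an odd cycle.

The graph is NOT bipartite.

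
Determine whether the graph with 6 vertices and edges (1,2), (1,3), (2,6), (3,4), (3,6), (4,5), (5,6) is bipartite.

Step 1: Attempt 2-coloring using BFS:
  Start at vertex 1, assign color 0
  Color vertex 2 with color 1 (neighbor of 1)
  Color vertex 3 with color 1 (neighbor of 1)
  Color vertex 6 with color 0 (neighbor of 2)
  Color vertex 4 with color 0 (neighbor of 3)
  Color vertex 5 with color 1 (neighbor of 6)

Step 2: 2-coloring succeeded. No conflicts found.
  Set A (color 0): {1, 4, 6}
  Set B (color 1): {2, 3, 5}

The graph is bipartite with partition {1, 4, 6}, {2, 3, 5}.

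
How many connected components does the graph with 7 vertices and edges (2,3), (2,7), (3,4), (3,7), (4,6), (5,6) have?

Step 1: Build adjacency list from edges:
  1: (none)
  2: 3, 7
  3: 2, 4, 7
  4: 3, 6
  5: 6
  6: 4, 5
  7: 2, 3

Step 2: Run BFS/DFS from vertex 1:
  Visited: {1}
  Reached 1 of 7 vertices

Step 3: Only 1 of 7 vertices reached. Graph is disconnected.
Connected components: {1}, {2, 3, 4, 5, 6, 7}
Number of connected components: 2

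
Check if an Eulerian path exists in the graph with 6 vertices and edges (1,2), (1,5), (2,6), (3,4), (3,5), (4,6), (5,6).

Step 1: Find the degree of each vertex:
  deg(1) = 2
  deg(2) = 2
  deg(3) = 2
  deg(4) = 2
  deg(5) = 3
  deg(6) = 3

Step 2: Count vertices with odd degree:
  Odd-degree vertices: 5, 6 (2 total)

Step 3: Apply Euler's theorem:
  - Eulerian circuit exists iff graph is connected and all vertices have even degree
  - Eulerian path exists iff graph is connected and has 0 or 2 odd-degree vertices

Graph is connected with exactly 2 odd-degree vertices (5, 6).
Eulerian path exists (starting and ending at the odd-degree vertices), but no Eulerian circuit.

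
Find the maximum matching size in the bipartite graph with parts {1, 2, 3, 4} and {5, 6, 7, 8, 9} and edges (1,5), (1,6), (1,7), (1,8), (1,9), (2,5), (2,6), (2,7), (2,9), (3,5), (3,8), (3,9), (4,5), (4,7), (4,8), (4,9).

Step 1: List the neighbors of each left vertex:
  1: 5, 6, 7, 8, 9
  2: 5, 6, 7, 9
  3: 5, 8, 9
  4: 5, 7, 8, 9

Step 2: Greedily match left vertices, then look for augmenting paths:
  Match 1 -- 5
  Match 2 -- 6
  Match 3 -- 8
  Match 4 -- 7
  No augmenting path remains.

Step 3: Verify this is maximum:
  Matching size 4 = min(|L|, |R|) = min(4, 5), which is an upper bound, so this matching is maximum.

Maximum matching: {(1,5), (2,6), (3,8), (4,7)}
Size: 4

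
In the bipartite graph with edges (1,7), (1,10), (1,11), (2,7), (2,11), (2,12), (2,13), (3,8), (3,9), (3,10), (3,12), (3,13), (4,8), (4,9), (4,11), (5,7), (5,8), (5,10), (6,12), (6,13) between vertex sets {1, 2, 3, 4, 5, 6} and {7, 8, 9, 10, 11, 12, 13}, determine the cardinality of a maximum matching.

Step 1: List the neighbors of each left vertex:
  1: 7, 10, 11
  2: 7, 11, 12, 13
  3: 8, 9, 10, 12, 13
  4: 8, 9, 11
  5: 7, 8, 10
  6: 12, 13

Step 2: Greedily match left vertices, then look for augmenting paths:
  Match 1 -- 7
  Match 2 -- 11
  Match 3 -- 8
  Match 4 -- 9
  Match 5 -- 10
  Match 6 -- 12
  No augmenting path remains.

Step 3: Verify this is maximum:
  Matching size 6 = min(|L|, |R|) = min(6, 7), which is an upper bound, so this matching is maximum.

Maximum matching: {(1,7), (2,11), (3,8), (4,9), (5,10), (6,12)}
Size: 6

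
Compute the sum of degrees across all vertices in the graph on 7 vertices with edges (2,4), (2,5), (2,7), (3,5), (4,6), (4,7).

Step 1: Count edges incident to each vertex:
  deg(1) = 0 (neighbors: none)
  deg(2) = 3 (neighbors: 4, 5, 7)
  deg(3) = 1 (neighbors: 5)
  deg(4) = 3 (neighbors: 2, 6, 7)
  deg(5) = 2 (neighbors: 2, 3)
  deg(6) = 1 (neighbors: 4)
  deg(7) = 2 (neighbors: 2, 4)

Step 2: Sum all degrees:
  0 + 3 + 1 + 3 + 2 + 1 + 2 = 12

Verification: sum of degrees = 2 * |E| = 2 * 6 = 12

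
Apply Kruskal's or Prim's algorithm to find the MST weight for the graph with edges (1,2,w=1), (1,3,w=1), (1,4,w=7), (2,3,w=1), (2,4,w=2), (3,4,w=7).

Apply Kruskal's algorithm (sort edges by weight, add if no cycle):

Sorted edges by weight:
  (1,2) w=1
  (1,3) w=1
  (2,3) w=1
  (2,4) w=2
  (1,4) w=7
  (3,4) w=7

Add edge (1,2) w=1 -- no cycle. Running total: 1
Add edge (1,3) w=1 -- no cycle. Running total: 2
Skip edge (2,3) w=1 -- would create cycle
Add edge (2,4) w=2 -- no cycle. Running total: 4

MST edges: (1,2,w=1), (1,3,w=1), (2,4,w=2)
Total MST weight: 1 + 1 + 2 = 4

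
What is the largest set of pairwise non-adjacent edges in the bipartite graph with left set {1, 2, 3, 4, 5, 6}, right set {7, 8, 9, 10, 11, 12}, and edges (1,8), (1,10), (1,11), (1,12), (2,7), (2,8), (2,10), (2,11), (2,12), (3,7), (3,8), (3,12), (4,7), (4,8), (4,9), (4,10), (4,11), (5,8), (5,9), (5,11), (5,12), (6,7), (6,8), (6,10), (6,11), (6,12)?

Step 1: List the neighbors of each left vertex:
  1: 8, 10, 11, 12
  2: 7, 8, 10, 11, 12
  3: 7, 8, 12
  4: 7, 8, 9, 10, 11
  5: 8, 9, 11, 12
  6: 7, 8, 10, 11, 12

Step 2: Greedily match left vertices, then look for augmenting paths:
  Match 1 -- 8
  Match 2 -- 7
  Match 3 -- 12
  Match 4 -- 9
  Match 5 -- 11
  Match 6 -- 10
  No augmenting path remains.

Step 3: Verify this is maximum:
  Matching size 6 = min(|L|, |R|) = min(6, 6), which is an upper bound, so this matching is maximum.

Maximum matching: {(1,8), (2,7), (3,12), (4,9), (5,11), (6,10)}
Size: 6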